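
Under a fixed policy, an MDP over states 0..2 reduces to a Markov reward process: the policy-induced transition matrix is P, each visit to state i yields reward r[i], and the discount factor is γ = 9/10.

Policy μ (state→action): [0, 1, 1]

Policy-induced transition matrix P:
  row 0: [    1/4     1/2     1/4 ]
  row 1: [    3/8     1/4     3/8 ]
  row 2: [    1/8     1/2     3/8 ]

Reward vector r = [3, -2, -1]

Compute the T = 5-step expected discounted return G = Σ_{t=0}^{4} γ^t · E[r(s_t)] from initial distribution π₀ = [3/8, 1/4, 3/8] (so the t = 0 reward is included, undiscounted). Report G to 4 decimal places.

G = -0.9913

t=0: π = [0.3750, 0.2500, 0.3750], E[r] = 0.2500, γ^t·E[r] = 0.250000, running G = 0.250000
t=1: π = [0.2344, 0.4375, 0.3281], E[r] = -0.5000, γ^t·E[r] = -0.450000, running G = -0.200000
t=2: π = [0.2637, 0.3906, 0.3457], E[r] = -0.3359, γ^t·E[r] = -0.272109, running G = -0.472109
t=3: π = [0.2556, 0.4023, 0.3420], E[r] = -0.3799, γ^t·E[r] = -0.276935, running G = -0.749044
t=4: π = [0.2575, 0.3994, 0.3430], E[r] = -0.3693, γ^t·E[r] = -0.242273, running G = -0.991317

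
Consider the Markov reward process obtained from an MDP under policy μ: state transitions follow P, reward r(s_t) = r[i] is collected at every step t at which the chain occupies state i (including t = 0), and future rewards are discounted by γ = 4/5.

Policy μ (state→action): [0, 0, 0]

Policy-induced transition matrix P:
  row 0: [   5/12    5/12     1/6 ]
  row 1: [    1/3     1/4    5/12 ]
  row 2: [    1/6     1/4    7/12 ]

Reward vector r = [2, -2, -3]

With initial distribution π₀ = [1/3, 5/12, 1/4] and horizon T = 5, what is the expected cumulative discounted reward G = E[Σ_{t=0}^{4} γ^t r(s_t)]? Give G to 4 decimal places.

G = -3.7183

t=0: π = [0.3333, 0.4167, 0.2500], E[r] = -0.9167, γ^t·E[r] = -0.916667, running G = -0.916667
t=1: π = [0.3194, 0.3056, 0.3750], E[r] = -1.0972, γ^t·E[r] = -0.877778, running G = -1.794444
t=2: π = [0.2975, 0.3032, 0.3993], E[r] = -1.2095, γ^t·E[r] = -0.774074, running G = -2.568519
t=3: π = [0.2916, 0.2996, 0.4089], E[r] = -1.2426, γ^t·E[r] = -0.636198, running G = -3.204716
t=4: π = [0.2895, 0.2986, 0.4119], E[r] = -1.2540, γ^t·E[r] = -0.513623, running G = -3.718339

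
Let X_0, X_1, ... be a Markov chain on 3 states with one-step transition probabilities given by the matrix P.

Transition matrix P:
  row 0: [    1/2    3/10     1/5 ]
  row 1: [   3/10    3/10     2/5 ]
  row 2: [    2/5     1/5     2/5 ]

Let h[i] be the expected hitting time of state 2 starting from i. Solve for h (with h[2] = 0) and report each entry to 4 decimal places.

h = [3.8462, 3.0769, 0.0000]

First-step conditioning: h[2] = 0; for i ≠ 2, h[i] = 1 + Σ_k P[i][k]·h[k].
  h[0] = 1 + 1/2·h[0] + 3/10·h[1]
  h[1] = 1 + 3/10·h[0] + 3/10·h[1]
Solving the 2×2 linear system over states ≠ 2 gives exactly h = [50/13, 40/13, 0] (h[2] = 0 is the target).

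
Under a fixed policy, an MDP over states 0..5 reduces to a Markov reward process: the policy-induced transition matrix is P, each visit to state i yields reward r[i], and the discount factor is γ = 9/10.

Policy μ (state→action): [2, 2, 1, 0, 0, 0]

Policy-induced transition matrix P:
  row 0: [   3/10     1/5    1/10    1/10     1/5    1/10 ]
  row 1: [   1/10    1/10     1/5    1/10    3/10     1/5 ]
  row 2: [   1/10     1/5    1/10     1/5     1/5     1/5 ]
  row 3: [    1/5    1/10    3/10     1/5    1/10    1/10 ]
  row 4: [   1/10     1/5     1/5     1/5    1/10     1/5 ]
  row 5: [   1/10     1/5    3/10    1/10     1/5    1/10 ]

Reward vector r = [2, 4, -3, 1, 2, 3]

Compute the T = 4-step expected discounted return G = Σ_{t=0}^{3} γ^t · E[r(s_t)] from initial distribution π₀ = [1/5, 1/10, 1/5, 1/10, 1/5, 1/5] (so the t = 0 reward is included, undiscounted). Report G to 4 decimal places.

G = 4.6557

t=0: π = [0.2000, 0.1000, 0.2000, 0.1000, 0.2000, 0.2000], E[r] = 1.3000, γ^t·E[r] = 1.300000, running G = 1.300000
t=1: π = [0.1500, 0.1800, 0.1900, 0.1500, 0.1800, 0.1500], E[r] = 1.4100, γ^t·E[r] = 1.269000, running G = 2.569000
t=2: π = [0.1450, 0.1670, 0.1960, 0.1520, 0.1850, 0.1550], E[r] = 1.3570, γ^t·E[r] = 1.099170, running G = 3.668170
t=3: π = [0.1442, 0.1681, 0.1966, 0.1533, 0.1830, 0.1548], E[r] = 1.3547, γ^t·E[r] = 0.987576, running G = 4.655746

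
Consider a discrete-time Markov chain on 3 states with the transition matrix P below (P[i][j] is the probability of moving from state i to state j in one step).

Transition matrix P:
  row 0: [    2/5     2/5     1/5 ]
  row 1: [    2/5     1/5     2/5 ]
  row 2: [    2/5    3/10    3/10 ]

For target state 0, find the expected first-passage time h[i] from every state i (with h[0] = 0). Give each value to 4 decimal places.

First-step conditioning: h[0] = 0; for i ≠ 0, h[i] = 1 + Σ_k P[i][k]·h[k].
  h[1] = 1 + 1/5·h[1] + 2/5·h[2]
  h[2] = 1 + 3/10·h[1] + 3/10·h[2]
Solving the 2×2 linear system over states ≠ 0 gives exactly h = [0, 5/2, 5/2] (h[0] = 0 is the target).

h = [0.0000, 2.5000, 2.5000]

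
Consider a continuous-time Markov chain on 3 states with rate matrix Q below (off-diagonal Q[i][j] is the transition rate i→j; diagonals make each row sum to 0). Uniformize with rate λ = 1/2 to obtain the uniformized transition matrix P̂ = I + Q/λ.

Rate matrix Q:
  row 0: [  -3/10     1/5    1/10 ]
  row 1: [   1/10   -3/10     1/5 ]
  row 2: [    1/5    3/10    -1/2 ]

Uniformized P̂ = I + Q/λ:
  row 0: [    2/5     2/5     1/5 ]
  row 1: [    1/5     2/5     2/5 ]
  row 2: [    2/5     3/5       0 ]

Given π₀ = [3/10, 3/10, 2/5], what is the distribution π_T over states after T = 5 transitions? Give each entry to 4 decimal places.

π = [0.3106, 0.4487, 0.2407]

t=0: π = [0.3000, 0.3000, 0.4000]
t=1: π = [0.3400, 0.4800, 0.1800]
t=2: π = [0.3040, 0.4360, 0.2600]
t=3: π = [0.3128, 0.4520, 0.2352]
t=4: π = [0.3096, 0.4470, 0.2434]
t=5: π = [0.3106, 0.4487, 0.2407]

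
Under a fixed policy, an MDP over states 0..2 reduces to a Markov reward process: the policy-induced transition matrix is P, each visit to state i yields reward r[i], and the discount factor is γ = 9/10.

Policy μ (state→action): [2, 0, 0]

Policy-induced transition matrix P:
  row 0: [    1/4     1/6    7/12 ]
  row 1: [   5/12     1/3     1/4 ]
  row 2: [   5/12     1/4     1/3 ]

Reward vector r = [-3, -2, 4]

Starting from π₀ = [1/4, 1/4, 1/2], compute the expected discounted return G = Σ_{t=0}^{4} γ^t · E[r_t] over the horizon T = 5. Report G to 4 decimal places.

t=0: π = [0.2500, 0.2500, 0.5000], E[r] = 0.7500, γ^t·E[r] = 0.750000, running G = 0.750000
t=1: π = [0.3750, 0.2500, 0.3750], E[r] = -0.1250, γ^t·E[r] = -0.112500, running G = 0.637500
t=2: π = [0.3542, 0.2396, 0.4063], E[r] = 0.0833, γ^t·E[r] = 0.067500, running G = 0.705000
t=3: π = [0.3576, 0.2405, 0.4019], E[r] = 0.0538, γ^t·E[r] = 0.039234, running G = 0.744234
t=4: π = [0.3571, 0.2402, 0.4027], E[r] = 0.0592, γ^t·E[r] = 0.038823, running G = 0.783057

G = 0.7831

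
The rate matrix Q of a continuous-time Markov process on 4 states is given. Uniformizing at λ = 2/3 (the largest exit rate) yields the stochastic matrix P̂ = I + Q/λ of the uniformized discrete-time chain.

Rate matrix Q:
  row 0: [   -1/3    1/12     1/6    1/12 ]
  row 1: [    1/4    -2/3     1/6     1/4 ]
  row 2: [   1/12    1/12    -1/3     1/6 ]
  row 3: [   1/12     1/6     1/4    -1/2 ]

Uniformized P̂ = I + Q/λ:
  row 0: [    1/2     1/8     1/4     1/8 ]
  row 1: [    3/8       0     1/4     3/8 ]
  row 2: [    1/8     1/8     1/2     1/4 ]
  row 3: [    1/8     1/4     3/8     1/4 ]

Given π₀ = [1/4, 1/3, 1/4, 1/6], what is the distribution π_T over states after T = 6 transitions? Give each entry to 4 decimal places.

t=0: π = [0.2500, 0.3333, 0.2500, 0.1667]
t=1: π = [0.3021, 0.1042, 0.3333, 0.2604]
t=2: π = [0.2643, 0.1445, 0.3659, 0.2253]
t=3: π = [0.2603, 0.1351, 0.3696, 0.2350]
t=4: π = [0.2564, 0.1375, 0.3718, 0.2344]
t=5: π = [0.2555, 0.1371, 0.3722, 0.2351]
t=6: π = [0.2551, 0.1373, 0.3725, 0.2352]

π = [0.2551, 0.1373, 0.3725, 0.2352]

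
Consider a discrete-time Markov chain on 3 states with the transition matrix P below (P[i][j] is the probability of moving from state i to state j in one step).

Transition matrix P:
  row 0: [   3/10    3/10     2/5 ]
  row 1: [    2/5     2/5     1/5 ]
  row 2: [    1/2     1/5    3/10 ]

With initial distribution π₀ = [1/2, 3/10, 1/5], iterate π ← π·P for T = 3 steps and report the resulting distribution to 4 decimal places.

t=0: π = [0.5000, 0.3000, 0.2000]
t=1: π = [0.3700, 0.3100, 0.3200]
t=2: π = [0.3950, 0.2990, 0.3060]
t=3: π = [0.3911, 0.2993, 0.3096]

π = [0.3911, 0.2993, 0.3096]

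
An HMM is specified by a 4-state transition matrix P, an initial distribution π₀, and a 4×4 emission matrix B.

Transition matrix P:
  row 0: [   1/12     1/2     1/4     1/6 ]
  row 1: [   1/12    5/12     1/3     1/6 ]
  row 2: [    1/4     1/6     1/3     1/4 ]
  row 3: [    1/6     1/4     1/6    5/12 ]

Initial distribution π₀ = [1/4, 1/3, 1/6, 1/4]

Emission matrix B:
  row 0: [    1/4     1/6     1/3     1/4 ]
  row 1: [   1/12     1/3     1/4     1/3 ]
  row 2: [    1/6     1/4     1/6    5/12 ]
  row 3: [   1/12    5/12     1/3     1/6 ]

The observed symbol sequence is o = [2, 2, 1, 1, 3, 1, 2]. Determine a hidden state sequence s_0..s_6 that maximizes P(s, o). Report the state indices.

path = [3, 3, 3, 3, 3, 3, 3]

t=0: δ = [8.333e-02, 8.333e-02, 2.778e-02, 8.333e-02]  (obs o_0=2)
t=1: δ = [4.630e-03, 1.042e-02, 4.630e-03, 1.157e-02]  ψ = [3, 0, 1, 3]  (obs o_1=2)
t=2: δ = [3.215e-04, 1.447e-03, 8.681e-04, 2.009e-03]  ψ = [3, 1, 1, 3]  (obs o_2=1)
t=3: δ = [5.582e-05, 2.009e-04, 1.206e-04, 3.489e-04]  ψ = [3, 1, 1, 3]  (obs o_3=1)
t=4: δ = [1.454e-05, 2.907e-05, 2.791e-05, 2.423e-05]  ψ = [3, 3, 1, 3]  (obs o_4=3)
t=5: δ = [1.163e-06, 4.038e-06, 2.423e-06, 4.206e-06]  ψ = [2, 1, 1, 3]  (obs o_5=1)
t=6: δ = [2.337e-07, 4.206e-07, 2.243e-07, 5.841e-07]  ψ = [3, 1, 1, 3]  (obs o_6=2)
backtrack: best end state = 3; path = [3, 3, 3, 3, 3, 3, 3]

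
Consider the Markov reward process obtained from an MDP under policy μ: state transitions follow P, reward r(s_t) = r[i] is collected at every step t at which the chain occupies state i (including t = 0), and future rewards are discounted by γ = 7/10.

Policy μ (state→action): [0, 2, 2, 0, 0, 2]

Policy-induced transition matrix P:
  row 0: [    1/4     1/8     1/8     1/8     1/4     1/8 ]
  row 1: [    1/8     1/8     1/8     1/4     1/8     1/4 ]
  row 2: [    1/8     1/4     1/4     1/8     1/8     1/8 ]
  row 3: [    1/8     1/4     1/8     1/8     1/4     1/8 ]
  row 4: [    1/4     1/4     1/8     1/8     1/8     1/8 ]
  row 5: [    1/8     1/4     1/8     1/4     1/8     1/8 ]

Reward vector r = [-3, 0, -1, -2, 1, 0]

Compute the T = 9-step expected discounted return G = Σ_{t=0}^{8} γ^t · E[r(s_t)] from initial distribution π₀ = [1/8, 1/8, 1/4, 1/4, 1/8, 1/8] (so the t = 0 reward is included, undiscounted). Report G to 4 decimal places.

t=0: π = [0.1250, 0.1250, 0.2500, 0.2500, 0.1250, 0.1250], E[r] = -1.0000, γ^t·E[r] = -1.000000, running G = -1.000000
t=1: π = [0.1563, 0.2188, 0.1563, 0.1563, 0.1719, 0.1406], E[r] = -0.7656, γ^t·E[r] = -0.535938, running G = -1.535938
t=2: π = [0.1660, 0.2031, 0.1445, 0.1699, 0.1641, 0.1523], E[r] = -0.8184, γ^t·E[r] = -0.400996, running G = -1.936934
t=3: π = [0.1663, 0.2039, 0.1431, 0.1694, 0.1670, 0.1504], E[r] = -0.8137, γ^t·E[r] = -0.279106, running G = -2.216040
t=4: π = [0.1667, 0.2037, 0.1429, 0.1693, 0.1670, 0.1505], E[r] = -0.8145, γ^t·E[r] = -0.195550, running G = -2.411590
t=5: π = [0.1667, 0.2037, 0.1429, 0.1693, 0.1670, 0.1505], E[r] = -0.8145, γ^t·E[r] = -0.136898, running G = -2.548488
t=6: π = [0.1667, 0.2037, 0.1429, 0.1693, 0.1670, 0.1505], E[r] = -0.8145, γ^t·E[r] = -0.095830, running G = -2.644317
t=7: π = [0.1667, 0.2037, 0.1429, 0.1693, 0.1670, 0.1505], E[r] = -0.8145, γ^t·E[r] = -0.067081, running G = -2.711398
t=8: π = [0.1667, 0.2037, 0.1429, 0.1693, 0.1670, 0.1505], E[r] = -0.8145, γ^t·E[r] = -0.046957, running G = -2.758355

G = -2.7584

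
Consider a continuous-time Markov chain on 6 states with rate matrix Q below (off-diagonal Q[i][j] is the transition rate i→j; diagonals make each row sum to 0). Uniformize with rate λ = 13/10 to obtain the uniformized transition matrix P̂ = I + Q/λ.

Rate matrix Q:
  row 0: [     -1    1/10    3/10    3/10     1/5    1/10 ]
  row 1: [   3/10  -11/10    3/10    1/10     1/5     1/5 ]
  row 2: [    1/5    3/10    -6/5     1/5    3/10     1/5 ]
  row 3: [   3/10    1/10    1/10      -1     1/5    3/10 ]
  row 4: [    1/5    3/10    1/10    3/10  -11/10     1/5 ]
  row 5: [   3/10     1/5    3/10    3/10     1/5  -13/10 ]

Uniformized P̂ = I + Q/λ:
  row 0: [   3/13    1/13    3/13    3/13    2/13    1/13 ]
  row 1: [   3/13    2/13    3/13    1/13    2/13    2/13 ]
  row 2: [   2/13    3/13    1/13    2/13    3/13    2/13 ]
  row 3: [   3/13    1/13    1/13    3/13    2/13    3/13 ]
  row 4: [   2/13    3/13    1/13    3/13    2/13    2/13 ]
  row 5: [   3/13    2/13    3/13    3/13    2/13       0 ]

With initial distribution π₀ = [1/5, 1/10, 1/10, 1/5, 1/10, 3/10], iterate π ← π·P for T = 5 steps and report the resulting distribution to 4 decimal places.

t=0: π = [0.2000, 0.1000, 0.1000, 0.2000, 0.1000, 0.3000]
t=1: π = [0.2154, 0.1385, 0.1692, 0.2077, 0.1615, 0.1077]
t=2: π = [0.2053, 0.1467, 0.1479, 0.1964, 0.1669, 0.1367]
t=3: π = [0.2066, 0.1472, 0.1521, 0.1968, 0.1652, 0.1321]
t=4: π = [0.2064, 0.1472, 0.1517, 0.1964, 0.1655, 0.1328]
t=5: π = [0.2064, 0.1473, 0.1517, 0.1965, 0.1655, 0.1327]

π = [0.2064, 0.1473, 0.1517, 0.1965, 0.1655, 0.1327]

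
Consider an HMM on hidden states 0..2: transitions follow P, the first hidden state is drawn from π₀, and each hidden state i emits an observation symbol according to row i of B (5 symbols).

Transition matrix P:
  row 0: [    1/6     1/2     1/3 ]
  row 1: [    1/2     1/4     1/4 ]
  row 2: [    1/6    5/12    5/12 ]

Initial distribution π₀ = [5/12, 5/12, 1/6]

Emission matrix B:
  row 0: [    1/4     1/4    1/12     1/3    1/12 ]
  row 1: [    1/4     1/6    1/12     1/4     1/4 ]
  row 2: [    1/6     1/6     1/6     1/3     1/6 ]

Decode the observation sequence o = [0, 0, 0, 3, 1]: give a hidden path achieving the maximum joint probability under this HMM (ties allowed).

path = [0, 1, 0, 1, 0]

t=0: δ = [1.042e-01, 1.042e-01, 2.778e-02]  (obs o_0=0)
t=1: δ = [1.302e-02, 1.302e-02, 5.787e-03]  ψ = [1, 0, 0]  (obs o_1=0)
t=2: δ = [1.628e-03, 1.628e-03, 7.234e-04]  ψ = [1, 0, 0]  (obs o_2=0)
t=3: δ = [2.713e-04, 2.035e-04, 1.808e-04]  ψ = [1, 0, 0]  (obs o_3=3)
t=4: δ = [2.543e-05, 2.261e-05, 1.507e-05]  ψ = [1, 0, 0]  (obs o_4=1)
backtrack: best end state = 0; path = [0, 1, 0, 1, 0]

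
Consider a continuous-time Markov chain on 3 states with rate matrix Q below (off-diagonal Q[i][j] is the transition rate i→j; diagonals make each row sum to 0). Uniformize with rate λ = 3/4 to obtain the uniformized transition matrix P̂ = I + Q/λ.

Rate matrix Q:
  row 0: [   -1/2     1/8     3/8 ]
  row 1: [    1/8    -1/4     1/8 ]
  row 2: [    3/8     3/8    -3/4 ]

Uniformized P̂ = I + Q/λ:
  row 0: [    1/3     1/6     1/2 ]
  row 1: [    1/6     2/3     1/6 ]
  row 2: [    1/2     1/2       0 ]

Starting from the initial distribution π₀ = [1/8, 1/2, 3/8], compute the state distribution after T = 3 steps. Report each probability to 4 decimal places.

t=0: π = [0.1250, 0.5000, 0.3750]
t=1: π = [0.3125, 0.5417, 0.1458]
t=2: π = [0.2674, 0.4861, 0.2465]
t=3: π = [0.2934, 0.4919, 0.2147]

π = [0.2934, 0.4919, 0.2147]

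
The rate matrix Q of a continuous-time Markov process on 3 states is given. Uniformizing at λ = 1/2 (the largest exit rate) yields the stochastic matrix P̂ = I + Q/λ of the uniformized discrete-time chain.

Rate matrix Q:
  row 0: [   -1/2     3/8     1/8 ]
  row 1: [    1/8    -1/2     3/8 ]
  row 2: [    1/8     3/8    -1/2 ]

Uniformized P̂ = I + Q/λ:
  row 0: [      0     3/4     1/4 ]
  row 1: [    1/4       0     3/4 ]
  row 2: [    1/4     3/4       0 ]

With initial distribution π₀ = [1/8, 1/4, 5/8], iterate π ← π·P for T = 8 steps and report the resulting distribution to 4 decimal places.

t=0: π = [0.1250, 0.2500, 0.6250]
t=1: π = [0.2188, 0.5625, 0.2188]
t=2: π = [0.1953, 0.3281, 0.4766]
t=3: π = [0.2012, 0.5039, 0.2949]
t=4: π = [0.1997, 0.3721, 0.4282]
t=5: π = [0.2001, 0.4709, 0.3290]
t=6: π = [0.2000, 0.3968, 0.4032]
t=7: π = [0.2000, 0.4524, 0.3476]
t=8: π = [0.2000, 0.4107, 0.3893]

π = [0.2000, 0.4107, 0.3893]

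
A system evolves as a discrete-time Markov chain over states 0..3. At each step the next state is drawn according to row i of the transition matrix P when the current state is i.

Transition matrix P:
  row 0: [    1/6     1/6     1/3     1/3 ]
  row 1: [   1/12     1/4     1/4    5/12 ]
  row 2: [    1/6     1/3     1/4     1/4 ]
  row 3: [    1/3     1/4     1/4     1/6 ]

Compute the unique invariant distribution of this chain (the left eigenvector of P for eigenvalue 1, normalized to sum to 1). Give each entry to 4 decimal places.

Balance equations π_j = Σ_i π_i·P[i][j]:
  π_0 = 1/6·π_0 + 1/12·π_1 + 1/6·π_2 + 1/3·π_3
  π_1 = 1/6·π_0 + 1/4·π_1 + 1/3·π_2 + 1/4·π_3
  π_2 = 1/3·π_0 + 1/4·π_1 + 1/4·π_2 + 1/4·π_3
  normalize: π_0 + π_1 + π_2 + π_3 = 1
Solving the linear system gives exactly π = [43/223, 514/2007, 178/669, 572/2007].

π = [0.1928, 0.2561, 0.2661, 0.2850]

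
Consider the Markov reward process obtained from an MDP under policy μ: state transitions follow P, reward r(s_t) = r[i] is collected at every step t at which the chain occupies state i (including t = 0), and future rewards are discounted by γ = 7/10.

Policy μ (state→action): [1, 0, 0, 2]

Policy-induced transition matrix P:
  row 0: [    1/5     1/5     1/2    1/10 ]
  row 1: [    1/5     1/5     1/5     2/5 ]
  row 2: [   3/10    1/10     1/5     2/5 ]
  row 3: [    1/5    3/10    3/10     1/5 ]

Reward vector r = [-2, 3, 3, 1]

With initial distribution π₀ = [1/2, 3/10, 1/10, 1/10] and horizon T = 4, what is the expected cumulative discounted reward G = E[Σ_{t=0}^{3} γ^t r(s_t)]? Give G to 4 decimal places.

G = 2.4007

t=0: π = [0.5000, 0.3000, 0.1000, 0.1000], E[r] = 0.3000, γ^t·E[r] = 0.300000, running G = 0.300000
t=1: π = [0.2100, 0.2000, 0.3600, 0.2300], E[r] = 1.4900, γ^t·E[r] = 1.043000, running G = 1.343000
t=2: π = [0.2360, 0.1870, 0.2860, 0.2910], E[r] = 1.2380, γ^t·E[r] = 0.606620, running G = 1.949620
t=3: π = [0.2286, 0.2005, 0.2999, 0.2710], E[r] = 1.3150, γ^t·E[r] = 0.451045, running G = 2.400665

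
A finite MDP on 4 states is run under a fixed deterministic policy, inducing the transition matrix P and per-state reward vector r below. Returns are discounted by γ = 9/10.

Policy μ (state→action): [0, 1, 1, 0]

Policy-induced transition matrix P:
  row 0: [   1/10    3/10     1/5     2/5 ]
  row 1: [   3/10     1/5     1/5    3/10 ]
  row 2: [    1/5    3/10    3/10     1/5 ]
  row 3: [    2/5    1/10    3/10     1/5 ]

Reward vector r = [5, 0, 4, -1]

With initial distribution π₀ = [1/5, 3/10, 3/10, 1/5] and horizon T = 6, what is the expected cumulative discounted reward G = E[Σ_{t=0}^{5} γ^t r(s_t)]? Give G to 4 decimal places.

G = 9.3409

t=0: π = [0.2000, 0.3000, 0.3000, 0.2000], E[r] = 2.0000, γ^t·E[r] = 2.000000, running G = 2.000000
t=1: π = [0.2500, 0.2300, 0.2500, 0.2700], E[r] = 1.9800, γ^t·E[r] = 1.782000, running G = 3.782000
t=2: π = [0.2520, 0.2230, 0.2520, 0.2730], E[r] = 1.9950, γ^t·E[r] = 1.615950, running G = 5.397950
t=3: π = [0.2517, 0.2231, 0.2525, 0.2727], E[r] = 1.9958, γ^t·E[r] = 1.454938, running G = 6.852888
t=4: π = [0.2517, 0.2232, 0.2525, 0.2727], E[r] = 1.9958, γ^t·E[r] = 1.309464, running G = 8.162352
t=5: π = [0.2517, 0.2232, 0.2525, 0.2727], E[r] = 1.9958, γ^t·E[r] = 1.178501, running G = 9.340853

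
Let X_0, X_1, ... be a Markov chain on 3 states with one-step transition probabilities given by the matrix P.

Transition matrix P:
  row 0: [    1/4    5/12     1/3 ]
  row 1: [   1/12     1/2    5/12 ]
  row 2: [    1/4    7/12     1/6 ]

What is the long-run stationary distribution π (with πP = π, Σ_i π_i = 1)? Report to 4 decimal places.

Balance equations π_j = Σ_i π_i·P[i][j]:
  π_0 = 1/4·π_0 + 1/12·π_1 + 1/4·π_2
  π_1 = 5/12·π_0 + 1/2·π_1 + 7/12·π_2
  normalize: π_0 + π_1 + π_2 = 1
Solving the linear system gives exactly π = [25/152, 39/76, 49/152].

π = [0.1645, 0.5132, 0.3224]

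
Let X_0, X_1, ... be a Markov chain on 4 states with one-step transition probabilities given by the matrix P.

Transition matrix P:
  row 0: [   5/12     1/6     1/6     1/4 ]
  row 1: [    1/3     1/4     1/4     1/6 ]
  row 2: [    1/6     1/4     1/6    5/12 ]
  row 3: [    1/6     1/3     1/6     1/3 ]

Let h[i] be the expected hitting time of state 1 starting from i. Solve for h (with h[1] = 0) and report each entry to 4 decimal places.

h = [4.3279, 0.0000, 3.8361, 3.5410]

First-step conditioning: h[1] = 0; for i ≠ 1, h[i] = 1 + Σ_k P[i][k]·h[k].
  h[0] = 1 + 5/12·h[0] + 1/6·h[2] + 1/4·h[3]
  h[2] = 1 + 1/6·h[0] + 1/6·h[2] + 5/12·h[3]
  h[3] = 1 + 1/6·h[0] + 1/6·h[2] + 1/3·h[3]
Solving the 3×3 linear system over states ≠ 1 gives exactly h = [264/61, 0, 234/61, 216/61] (h[1] = 0 is the target).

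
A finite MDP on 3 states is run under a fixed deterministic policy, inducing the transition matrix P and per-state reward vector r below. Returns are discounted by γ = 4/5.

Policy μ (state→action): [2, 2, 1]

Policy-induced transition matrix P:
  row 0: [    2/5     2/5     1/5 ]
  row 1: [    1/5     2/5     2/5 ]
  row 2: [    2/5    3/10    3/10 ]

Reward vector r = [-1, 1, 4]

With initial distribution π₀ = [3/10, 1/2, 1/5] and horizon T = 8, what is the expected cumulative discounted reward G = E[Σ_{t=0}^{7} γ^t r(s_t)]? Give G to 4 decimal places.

t=0: π = [0.3000, 0.5000, 0.2000], E[r] = 1.0000, γ^t·E[r] = 1.000000, running G = 1.000000
t=1: π = [0.3000, 0.3800, 0.3200], E[r] = 1.3600, γ^t·E[r] = 1.088000, running G = 2.088000
t=2: π = [0.3240, 0.3680, 0.3080], E[r] = 1.2760, γ^t·E[r] = 0.816640, running G = 2.904640
t=3: π = [0.3264, 0.3692, 0.3044], E[r] = 1.2604, γ^t·E[r] = 0.645325, running G = 3.549965
t=4: π = [0.3262, 0.3696, 0.3043], E[r] = 1.2605, γ^t·E[r] = 0.516309, running G = 4.066274
t=5: π = [0.3261, 0.3696, 0.3043], E[r] = 1.2608, γ^t·E[r] = 0.413153, running G = 4.479427
t=6: π = [0.3261, 0.3696, 0.3043], E[r] = 1.2609, γ^t·E[r] = 0.330531, running G = 4.809958
t=7: π = [0.3261, 0.3696, 0.3043], E[r] = 1.2609, γ^t·E[r] = 0.264424, running G = 5.074381

G = 5.0744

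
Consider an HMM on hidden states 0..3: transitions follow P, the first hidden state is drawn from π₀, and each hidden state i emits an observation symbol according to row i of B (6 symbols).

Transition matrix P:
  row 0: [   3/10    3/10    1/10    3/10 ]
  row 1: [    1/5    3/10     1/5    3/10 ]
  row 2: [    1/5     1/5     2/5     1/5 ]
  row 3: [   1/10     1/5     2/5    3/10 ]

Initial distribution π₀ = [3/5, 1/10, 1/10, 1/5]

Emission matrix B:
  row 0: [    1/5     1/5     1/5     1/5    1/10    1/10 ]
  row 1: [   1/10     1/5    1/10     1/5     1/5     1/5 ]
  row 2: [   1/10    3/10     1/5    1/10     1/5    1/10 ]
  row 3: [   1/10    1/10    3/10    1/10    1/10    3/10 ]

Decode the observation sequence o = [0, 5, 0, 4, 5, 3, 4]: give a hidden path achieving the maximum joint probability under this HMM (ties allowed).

path = [0, 3, 2, 2, 3, 2, 2]

t=0: δ = [1.200e-01, 1.000e-02, 1.000e-02, 2.000e-02]  (obs o_0=0)
t=1: δ = [3.600e-03, 7.200e-03, 1.200e-03, 1.080e-02]  ψ = [0, 0, 0, 0]  (obs o_1=5)
t=2: δ = [2.880e-04, 2.160e-04, 4.320e-04, 3.240e-04]  ψ = [1, 1, 3, 3]  (obs o_2=0)
t=3: δ = [8.640e-06, 1.728e-05, 3.456e-05, 9.720e-06]  ψ = [0, 0, 2, 3]  (obs o_3=4)
t=4: δ = [6.912e-07, 1.382e-06, 1.382e-06, 2.074e-06]  ψ = [2, 2, 2, 2]  (obs o_4=5)
t=5: δ = [5.530e-08, 8.294e-08, 8.294e-08, 6.221e-08]  ψ = [1, 1, 3, 3]  (obs o_5=3)
t=6: δ = [1.659e-09, 4.977e-09, 6.636e-09, 2.488e-09]  ψ = [0, 1, 2, 1]  (obs o_6=4)
backtrack: best end state = 2; path = [0, 3, 2, 2, 3, 2, 2]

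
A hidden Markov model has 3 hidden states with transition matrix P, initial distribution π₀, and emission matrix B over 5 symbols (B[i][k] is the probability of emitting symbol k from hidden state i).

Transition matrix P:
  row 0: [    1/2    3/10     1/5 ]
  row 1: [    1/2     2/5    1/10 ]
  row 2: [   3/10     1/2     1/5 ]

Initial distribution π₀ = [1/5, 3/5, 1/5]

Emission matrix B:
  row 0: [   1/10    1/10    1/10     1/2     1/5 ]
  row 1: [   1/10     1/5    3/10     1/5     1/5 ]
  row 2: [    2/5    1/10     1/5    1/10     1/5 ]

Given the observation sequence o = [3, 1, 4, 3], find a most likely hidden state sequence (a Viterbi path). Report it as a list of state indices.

t=0: δ = [1.000e-01, 1.200e-01, 2.000e-02]  (obs o_0=3)
t=1: δ = [6.000e-03, 9.600e-03, 2.000e-03]  ψ = [1, 1, 0]  (obs o_1=1)
t=2: δ = [9.600e-04, 7.680e-04, 2.400e-04]  ψ = [1, 1, 0]  (obs o_2=4)
t=3: δ = [2.400e-04, 6.144e-05, 1.920e-05]  ψ = [0, 1, 0]  (obs o_3=3)
backtrack: best end state = 0; path = [1, 1, 0, 0]

path = [1, 1, 0, 0]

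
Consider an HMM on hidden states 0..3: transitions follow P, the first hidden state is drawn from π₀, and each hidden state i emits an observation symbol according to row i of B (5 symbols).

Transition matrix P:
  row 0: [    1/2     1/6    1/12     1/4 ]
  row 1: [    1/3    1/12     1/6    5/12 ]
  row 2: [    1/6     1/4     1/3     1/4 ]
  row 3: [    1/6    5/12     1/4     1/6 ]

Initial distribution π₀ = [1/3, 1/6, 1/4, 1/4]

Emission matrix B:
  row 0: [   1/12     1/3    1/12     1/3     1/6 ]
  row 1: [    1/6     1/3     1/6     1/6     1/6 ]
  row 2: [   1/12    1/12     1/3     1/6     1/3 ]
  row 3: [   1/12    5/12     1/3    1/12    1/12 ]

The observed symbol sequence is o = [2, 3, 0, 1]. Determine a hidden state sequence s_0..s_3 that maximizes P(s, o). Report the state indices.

path = [2, 2, 1, 3]

t=0: δ = [2.778e-02, 2.778e-02, 8.333e-02, 8.333e-02]  (obs o_0=2)
t=1: δ = [4.630e-03, 5.787e-03, 4.630e-03, 1.736e-03]  ψ = [0, 3, 2, 2]  (obs o_1=3)
t=2: δ = [1.929e-04, 1.929e-04, 1.286e-04, 2.009e-04]  ψ = [0, 2, 2, 1]  (obs o_2=0)
t=3: δ = [3.215e-05, 2.791e-05, 4.186e-06, 3.349e-05]  ψ = [0, 3, 3, 1]  (obs o_3=1)
backtrack: best end state = 3; path = [2, 2, 1, 3]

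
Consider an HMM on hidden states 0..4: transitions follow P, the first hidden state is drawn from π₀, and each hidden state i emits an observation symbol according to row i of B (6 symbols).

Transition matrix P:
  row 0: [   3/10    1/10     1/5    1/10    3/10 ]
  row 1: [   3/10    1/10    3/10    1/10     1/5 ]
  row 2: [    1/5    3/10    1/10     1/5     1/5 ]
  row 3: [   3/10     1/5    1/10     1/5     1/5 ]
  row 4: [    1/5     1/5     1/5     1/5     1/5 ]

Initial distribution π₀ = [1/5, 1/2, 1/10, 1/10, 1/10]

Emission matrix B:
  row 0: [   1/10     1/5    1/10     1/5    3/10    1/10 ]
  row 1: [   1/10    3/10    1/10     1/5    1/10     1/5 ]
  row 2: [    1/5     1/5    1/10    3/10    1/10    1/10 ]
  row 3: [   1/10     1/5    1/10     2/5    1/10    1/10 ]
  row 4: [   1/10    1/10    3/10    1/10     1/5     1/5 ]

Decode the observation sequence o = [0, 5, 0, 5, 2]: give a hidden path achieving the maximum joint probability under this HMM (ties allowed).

t=0: δ = [2.000e-02, 5.000e-02, 2.000e-02, 1.000e-02, 1.000e-02]  (obs o_0=0)
t=1: δ = [1.500e-03, 1.200e-03, 1.500e-03, 5.000e-04, 2.000e-03]  ψ = [1, 2, 1, 1, 1]  (obs o_1=5)
t=2: δ = [4.500e-05, 4.500e-05, 8.000e-05, 4.000e-05, 4.500e-05]  ψ = [0, 2, 4, 4, 0]  (obs o_2=0)
t=3: δ = [1.600e-06, 4.800e-06, 1.350e-06, 1.600e-06, 3.200e-06]  ψ = [2, 2, 1, 2, 2]  (obs o_3=5)
t=4: δ = [1.440e-07, 6.400e-08, 1.440e-07, 6.400e-08, 2.880e-07]  ψ = [1, 4, 1, 4, 1]  (obs o_4=2)
backtrack: best end state = 4; path = [1, 4, 2, 1, 4]

path = [1, 4, 2, 1, 4]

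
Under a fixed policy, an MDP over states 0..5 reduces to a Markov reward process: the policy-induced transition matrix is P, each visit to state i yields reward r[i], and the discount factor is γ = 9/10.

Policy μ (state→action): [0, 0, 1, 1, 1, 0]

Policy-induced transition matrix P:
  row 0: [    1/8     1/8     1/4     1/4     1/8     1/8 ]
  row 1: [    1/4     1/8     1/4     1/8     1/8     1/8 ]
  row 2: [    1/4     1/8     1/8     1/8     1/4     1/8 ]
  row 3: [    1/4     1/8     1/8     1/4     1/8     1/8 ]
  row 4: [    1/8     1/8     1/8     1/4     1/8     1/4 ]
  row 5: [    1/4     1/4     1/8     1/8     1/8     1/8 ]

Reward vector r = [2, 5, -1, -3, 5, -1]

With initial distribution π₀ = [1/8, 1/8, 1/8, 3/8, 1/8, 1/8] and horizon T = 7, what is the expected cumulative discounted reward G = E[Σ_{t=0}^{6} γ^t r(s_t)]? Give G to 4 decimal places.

G = 4.1575

t=0: π = [0.1250, 0.1250, 0.1250, 0.3750, 0.1250, 0.1250], E[r] = 0.1250, γ^t·E[r] = 0.125000, running G = 0.125000
t=1: π = [0.2188, 0.1406, 0.1563, 0.2031, 0.1406, 0.1406], E[r] = 0.9375, γ^t·E[r] = 0.843750, running G = 0.968750
t=2: π = [0.2051, 0.1426, 0.1699, 0.1953, 0.1445, 0.1426], E[r] = 0.9473, γ^t·E[r] = 0.767285, running G = 1.736035
t=3: π = [0.2063, 0.1428, 0.1685, 0.1931, 0.1462, 0.1431], E[r] = 0.9670, γ^t·E[r] = 0.704973, running G = 2.441008
t=4: π = [0.2059, 0.1429, 0.1686, 0.1932, 0.1461, 0.1433], E[r] = 0.9650, γ^t·E[r] = 0.633154, running G = 3.074162
t=5: π = [0.2060, 0.1429, 0.1686, 0.1931, 0.1461, 0.1433], E[r] = 0.9656, γ^t·E[r] = 0.570204, running G = 3.644366
t=6: π = [0.2060, 0.1429, 0.1686, 0.1932, 0.1461, 0.1433], E[r] = 0.9656, γ^t·E[r] = 0.513136, running G = 4.157502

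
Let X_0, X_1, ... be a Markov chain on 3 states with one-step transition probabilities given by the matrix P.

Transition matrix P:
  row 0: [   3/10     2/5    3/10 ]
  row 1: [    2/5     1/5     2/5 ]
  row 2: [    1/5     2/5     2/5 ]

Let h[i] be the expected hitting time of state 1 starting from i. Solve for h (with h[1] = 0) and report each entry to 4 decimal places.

First-step conditioning: h[1] = 0; for i ≠ 1, h[i] = 1 + Σ_k P[i][k]·h[k].
  h[0] = 1 + 3/10·h[0] + 3/10·h[2]
  h[2] = 1 + 1/5·h[0] + 2/5·h[2]
Solving the 2×2 linear system over states ≠ 1 gives exactly h = [5/2, 0, 5/2] (h[1] = 0 is the target).

h = [2.5000, 0.0000, 2.5000]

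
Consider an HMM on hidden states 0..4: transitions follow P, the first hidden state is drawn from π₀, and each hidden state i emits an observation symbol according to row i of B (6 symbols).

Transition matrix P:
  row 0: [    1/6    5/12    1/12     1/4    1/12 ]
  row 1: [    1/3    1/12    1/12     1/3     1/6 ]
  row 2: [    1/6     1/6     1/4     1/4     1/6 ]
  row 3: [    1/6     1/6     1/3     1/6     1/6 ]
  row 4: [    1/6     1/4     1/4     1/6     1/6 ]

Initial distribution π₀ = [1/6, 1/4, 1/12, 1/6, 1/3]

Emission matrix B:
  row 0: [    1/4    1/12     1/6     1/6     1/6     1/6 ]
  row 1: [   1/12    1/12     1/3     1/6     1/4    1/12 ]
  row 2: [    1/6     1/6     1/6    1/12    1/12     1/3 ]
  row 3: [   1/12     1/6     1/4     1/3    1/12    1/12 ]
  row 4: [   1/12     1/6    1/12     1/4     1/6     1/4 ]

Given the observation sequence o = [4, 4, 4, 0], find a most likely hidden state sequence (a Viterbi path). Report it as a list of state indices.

t=0: δ = [2.778e-02, 6.250e-02, 6.944e-03, 1.389e-02, 5.556e-02]  (obs o_0=4)
t=1: δ = [3.472e-03, 3.472e-03, 1.157e-03, 1.736e-03, 1.736e-03]  ψ = [1, 4, 4, 1, 1]  (obs o_1=4)
t=2: δ = [1.929e-04, 3.617e-04, 4.823e-05, 9.645e-05, 9.645e-05]  ψ = [1, 0, 3, 1, 1]  (obs o_2=4)
t=3: δ = [3.014e-05, 6.698e-06, 5.358e-06, 1.005e-05, 5.023e-06]  ψ = [1, 0, 3, 1, 1]  (obs o_3=0)
backtrack: best end state = 0; path = [1, 0, 1, 0]

path = [1, 0, 1, 0]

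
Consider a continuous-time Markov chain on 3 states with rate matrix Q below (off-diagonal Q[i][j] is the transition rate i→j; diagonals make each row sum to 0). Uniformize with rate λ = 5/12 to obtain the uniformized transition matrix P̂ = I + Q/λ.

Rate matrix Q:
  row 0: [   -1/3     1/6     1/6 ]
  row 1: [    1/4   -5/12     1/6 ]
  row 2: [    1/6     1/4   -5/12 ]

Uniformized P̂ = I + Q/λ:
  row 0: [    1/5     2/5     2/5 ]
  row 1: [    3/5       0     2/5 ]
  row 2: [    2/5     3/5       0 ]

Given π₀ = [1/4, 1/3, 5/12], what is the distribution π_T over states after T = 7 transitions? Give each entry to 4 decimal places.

t=0: π = [0.2500, 0.3333, 0.4167]
t=1: π = [0.4167, 0.3500, 0.2333]
t=2: π = [0.3867, 0.3067, 0.3067]
t=3: π = [0.3840, 0.3387, 0.2773]
t=4: π = [0.3909, 0.3200, 0.2891]
t=5: π = [0.3858, 0.3298, 0.2844]
t=6: π = [0.3888, 0.3249, 0.2863]
t=7: π = [0.3872, 0.3273, 0.2855]

π = [0.3872, 0.3273, 0.2855]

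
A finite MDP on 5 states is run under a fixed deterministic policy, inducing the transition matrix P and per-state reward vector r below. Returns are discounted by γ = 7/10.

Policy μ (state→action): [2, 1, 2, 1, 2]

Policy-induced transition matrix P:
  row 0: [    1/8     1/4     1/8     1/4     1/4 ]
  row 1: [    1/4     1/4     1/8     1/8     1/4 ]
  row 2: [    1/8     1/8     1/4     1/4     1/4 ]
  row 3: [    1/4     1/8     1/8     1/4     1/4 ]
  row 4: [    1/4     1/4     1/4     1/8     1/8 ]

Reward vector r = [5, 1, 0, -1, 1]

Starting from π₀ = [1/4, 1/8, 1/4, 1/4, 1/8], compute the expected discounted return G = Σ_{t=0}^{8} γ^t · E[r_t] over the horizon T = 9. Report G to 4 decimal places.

G = 3.9142

t=0: π = [0.2500, 0.1250, 0.2500, 0.2500, 0.1250], E[r] = 1.2500, γ^t·E[r] = 1.250000, running G = 1.250000
t=1: π = [0.1875, 0.1875, 0.1719, 0.2188, 0.2344], E[r] = 1.1406, γ^t·E[r] = 0.798438, running G = 2.048438
t=2: π = [0.2051, 0.2012, 0.1758, 0.1973, 0.2207], E[r] = 1.2500, γ^t·E[r] = 0.612500, running G = 2.660938
t=3: π = [0.2024, 0.2034, 0.1746, 0.1973, 0.2224], E[r] = 1.2405, γ^t·E[r] = 0.425484, running G = 3.086422
t=4: π = [0.2029, 0.2035, 0.1746, 0.1968, 0.2222], E[r] = 1.2433, γ^t·E[r] = 0.298528, running G = 3.384949
t=5: π = [0.2028, 0.2036, 0.1746, 0.1968, 0.2222], E[r] = 1.2431, γ^t·E[r] = 0.208924, running G = 3.593873
t=6: π = [0.2028, 0.2036, 0.1746, 0.1968, 0.2222], E[r] = 1.2431, γ^t·E[r] = 0.146254, running G = 3.740127
t=7: π = [0.2028, 0.2036, 0.1746, 0.1968, 0.2222], E[r] = 1.2431, γ^t·E[r] = 0.102377, running G = 3.842505
t=8: π = [0.2028, 0.2036, 0.1746, 0.1968, 0.2222], E[r] = 1.2431, γ^t·E[r] = 0.071664, running G = 3.914169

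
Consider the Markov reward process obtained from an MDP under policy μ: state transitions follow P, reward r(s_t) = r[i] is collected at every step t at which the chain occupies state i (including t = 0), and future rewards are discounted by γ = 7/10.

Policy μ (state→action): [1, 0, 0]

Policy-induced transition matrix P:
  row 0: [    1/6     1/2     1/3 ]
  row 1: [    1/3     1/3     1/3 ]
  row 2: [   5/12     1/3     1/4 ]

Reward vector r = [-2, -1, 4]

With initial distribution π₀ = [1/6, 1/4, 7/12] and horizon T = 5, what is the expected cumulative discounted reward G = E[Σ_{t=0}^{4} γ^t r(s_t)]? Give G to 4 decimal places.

G = 2.0549

t=0: π = [0.1667, 0.2500, 0.5833], E[r] = 1.7500, γ^t·E[r] = 1.750000, running G = 1.750000
t=1: π = [0.3542, 0.3611, 0.2847], E[r] = 0.0694, γ^t·E[r] = 0.048611, running G = 1.798611
t=2: π = [0.2980, 0.3924, 0.3096], E[r] = 0.2500, γ^t·E[r] = 0.122500, running G = 1.921111
t=3: π = [0.3095, 0.3830, 0.3075], E[r] = 0.2282, γ^t·E[r] = 0.078273, running G = 1.999384
t=4: π = [0.3074, 0.3849, 0.3077], E[r] = 0.2311, γ^t·E[r] = 0.055498, running G = 2.054882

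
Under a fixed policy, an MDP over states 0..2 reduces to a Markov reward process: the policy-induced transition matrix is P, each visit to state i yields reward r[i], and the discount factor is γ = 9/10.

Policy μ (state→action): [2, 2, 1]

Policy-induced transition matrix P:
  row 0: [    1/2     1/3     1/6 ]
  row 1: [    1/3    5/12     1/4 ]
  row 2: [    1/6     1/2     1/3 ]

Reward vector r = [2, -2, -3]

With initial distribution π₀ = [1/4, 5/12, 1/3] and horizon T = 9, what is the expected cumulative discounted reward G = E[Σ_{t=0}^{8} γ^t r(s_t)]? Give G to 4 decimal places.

t=0: π = [0.2500, 0.4167, 0.3333], E[r] = -1.3333, γ^t·E[r] = -1.333333, running G = -1.333333
t=1: π = [0.3194, 0.4236, 0.2569], E[r] = -0.9792, γ^t·E[r] = -0.881250, running G = -2.214583
t=2: π = [0.3438, 0.4115, 0.2448], E[r] = -0.8698, γ^t·E[r] = -0.704531, running G = -2.919115
t=3: π = [0.3498, 0.4084, 0.2418], E[r] = -0.8424, γ^t·E[r] = -0.614145, running G = -3.533259
t=4: π = [0.3513, 0.4077, 0.2410], E[r] = -0.8356, γ^t·E[r] = -0.548245, running G = -4.081504
t=5: π = [0.3517, 0.4075, 0.2408], E[r] = -0.8339, γ^t·E[r] = -0.492411, running G = -4.573916
t=6: π = [0.3518, 0.4074, 0.2408], E[r] = -0.8335, γ^t·E[r] = -0.442943, running G = -5.016859
t=7: π = [0.3518, 0.4074, 0.2407], E[r] = -0.8334, γ^t·E[r] = -0.398598, running G = -5.415456
t=8: π = [0.3518, 0.4074, 0.2407], E[r] = -0.8333, γ^t·E[r] = -0.358727, running G = -5.774183

G = -5.7742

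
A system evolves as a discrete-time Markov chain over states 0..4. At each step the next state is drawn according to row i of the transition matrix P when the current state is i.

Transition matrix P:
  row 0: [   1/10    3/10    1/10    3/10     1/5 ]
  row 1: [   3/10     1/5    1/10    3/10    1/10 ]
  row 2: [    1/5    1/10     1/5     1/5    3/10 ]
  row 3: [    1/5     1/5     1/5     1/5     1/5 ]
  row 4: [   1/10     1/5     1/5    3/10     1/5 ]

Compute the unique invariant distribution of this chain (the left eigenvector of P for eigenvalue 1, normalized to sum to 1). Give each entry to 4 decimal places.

Balance equations π_j = Σ_i π_i·P[i][j]:
  π_0 = 1/10·π_0 + 3/10·π_1 + 1/5·π_2 + 1/5·π_3 + 1/10·π_4
  π_1 = 3/10·π_0 + 1/5·π_1 + 1/10·π_2 + 1/5·π_3 + 1/5·π_4
  π_2 = 1/10·π_0 + 1/10·π_1 + 1/5·π_2 + 1/5·π_3 + 1/5·π_4
  π_3 = 3/10·π_0 + 3/10·π_1 + 1/5·π_2 + 1/5·π_3 + 3/10·π_4
  normalize: π_0 + π_1 + π_2 + π_3 + π_4 = 1
Solving the linear system gives exactly π = [327/1793, 1087/5379, 79/489, 1388/5379, 1054/5379].

π = [0.1824, 0.2021, 0.1616, 0.2580, 0.1959]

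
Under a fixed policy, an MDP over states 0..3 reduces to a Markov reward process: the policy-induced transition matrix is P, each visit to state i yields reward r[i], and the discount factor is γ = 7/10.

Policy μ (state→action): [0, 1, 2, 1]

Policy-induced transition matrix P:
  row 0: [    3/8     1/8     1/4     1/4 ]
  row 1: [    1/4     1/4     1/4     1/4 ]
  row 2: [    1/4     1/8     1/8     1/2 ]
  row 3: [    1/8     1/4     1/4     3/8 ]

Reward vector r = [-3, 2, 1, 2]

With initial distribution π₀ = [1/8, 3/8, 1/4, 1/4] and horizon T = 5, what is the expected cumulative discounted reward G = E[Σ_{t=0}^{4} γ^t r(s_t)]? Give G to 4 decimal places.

t=0: π = [0.1250, 0.3750, 0.2500, 0.2500], E[r] = 1.1250, γ^t·E[r] = 1.125000, running G = 1.125000
t=1: π = [0.2344, 0.2031, 0.2188, 0.3438], E[r] = 0.6094, γ^t·E[r] = 0.426563, running G = 1.551563
t=2: π = [0.2363, 0.1934, 0.2227, 0.3477], E[r] = 0.5957, γ^t·E[r] = 0.291895, running G = 1.843457
t=3: π = [0.2361, 0.1926, 0.2222, 0.3491], E[r] = 0.5974, γ^t·E[r] = 0.204912, running G = 2.048369
t=4: π = [0.2359, 0.1927, 0.2222, 0.3492], E[r] = 0.5984, γ^t·E[r] = 0.143680, running G = 2.192050

G = 2.1920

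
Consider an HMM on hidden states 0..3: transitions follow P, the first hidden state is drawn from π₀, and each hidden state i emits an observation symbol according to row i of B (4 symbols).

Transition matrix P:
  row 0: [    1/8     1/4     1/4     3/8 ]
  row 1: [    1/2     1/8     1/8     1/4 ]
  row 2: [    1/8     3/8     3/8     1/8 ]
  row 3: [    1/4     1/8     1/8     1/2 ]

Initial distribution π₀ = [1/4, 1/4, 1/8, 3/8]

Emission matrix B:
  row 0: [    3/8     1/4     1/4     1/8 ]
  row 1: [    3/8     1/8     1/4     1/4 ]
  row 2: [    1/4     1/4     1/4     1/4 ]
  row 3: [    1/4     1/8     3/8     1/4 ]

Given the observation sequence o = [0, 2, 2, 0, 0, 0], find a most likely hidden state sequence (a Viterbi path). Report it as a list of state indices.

t=0: δ = [9.375e-02, 9.375e-02, 3.125e-02, 9.375e-02]  (obs o_0=0)
t=1: δ = [1.172e-02, 5.859e-03, 5.859e-03, 1.758e-02]  ψ = [1, 0, 0, 3]  (obs o_1=2)
t=2: δ = [1.099e-03, 7.324e-04, 7.324e-04, 3.296e-03]  ψ = [3, 0, 0, 3]  (obs o_2=2)
t=3: δ = [3.090e-04, 1.545e-04, 1.030e-04, 4.120e-04]  ψ = [3, 3, 3, 3]  (obs o_3=0)
t=4: δ = [3.862e-05, 2.897e-05, 1.931e-05, 5.150e-05]  ψ = [3, 0, 0, 3]  (obs o_4=0)
t=5: δ = [5.431e-06, 3.621e-06, 2.414e-06, 6.437e-06]  ψ = [1, 0, 0, 3]  (obs o_5=0)
backtrack: best end state = 3; path = [3, 3, 3, 3, 3, 3]

path = [3, 3, 3, 3, 3, 3]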